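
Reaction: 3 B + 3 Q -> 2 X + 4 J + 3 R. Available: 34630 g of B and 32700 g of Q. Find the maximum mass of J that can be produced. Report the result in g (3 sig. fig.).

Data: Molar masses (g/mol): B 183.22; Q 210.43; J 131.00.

27100 g

n(B) = 34630 / 183.22 = 189.0 mol
n(Q) = 32700 / 210.43 = 155.4 mol
n/ν for B = 189.0/3 = 63.00
n/ν for Q = 155.4/3 = 51.80
Smallest n/ν is Q → limiting reagent.
n(J) = (4/3) × 155.4 = 207.2 mol
mass = 207.2 × 131.00 = 27140 g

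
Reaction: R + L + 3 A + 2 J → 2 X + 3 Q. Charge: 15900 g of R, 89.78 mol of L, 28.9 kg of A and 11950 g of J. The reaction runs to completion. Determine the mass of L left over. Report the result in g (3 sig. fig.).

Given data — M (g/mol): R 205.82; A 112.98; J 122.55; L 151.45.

n(R) = 15900 / 205.82 = 77.25 mol
n(L) = 89.78 mol
n(A) = 28.90×1000 / 112.98 = 255.8 mol
n(J) = 11950 / 122.55 = 97.51 mol
n/ν for R = 77.25/1 = 77.25
n/ν for L = 89.78/1 = 89.78
n/ν for A = 255.8/3 = 85.27
n/ν for J = 97.51/2 = 48.76
Smallest n/ν is J → limiting reagent.
L consumed = (1/2) × 97.51 = 48.76 mol
L remaining = 89.78 − 48.76 = 41.02 mol
mass = 41.02 × 151.45 = 6212 g

6210 g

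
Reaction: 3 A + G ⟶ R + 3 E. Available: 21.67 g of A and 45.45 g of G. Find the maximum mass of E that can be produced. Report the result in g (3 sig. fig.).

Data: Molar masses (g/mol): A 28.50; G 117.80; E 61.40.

46.7 g

n(A) = 21.67 / 28.50 = 0.7604 mol
n(G) = 45.45 / 117.80 = 0.3858 mol
n/ν for A = 0.7604/3 = 0.2535
n/ν for G = 0.3858/1 = 0.3858
Smallest n/ν is A → limiting reagent.
n(E) = (3/3) × 0.7604 = 0.7604 mol
mass = 0.7604 × 61.40 = 46.69 g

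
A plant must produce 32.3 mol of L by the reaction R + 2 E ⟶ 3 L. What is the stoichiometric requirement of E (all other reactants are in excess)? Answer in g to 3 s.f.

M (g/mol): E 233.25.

n(L) = 32.30 mol
n(E) = (2/3) × 32.30 = 21.53 mol
mass = 21.53 × 233.25 = 5022 g

5020 g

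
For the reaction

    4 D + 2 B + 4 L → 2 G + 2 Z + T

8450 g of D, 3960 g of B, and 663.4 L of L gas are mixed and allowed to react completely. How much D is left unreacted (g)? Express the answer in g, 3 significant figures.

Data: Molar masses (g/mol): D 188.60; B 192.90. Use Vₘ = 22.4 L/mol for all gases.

n(D) = 8450 / 188.60 = 44.80 mol
n(B) = 3960 / 192.90 = 20.53 mol
n(L) = 663.4 / 22.4 = 29.62 mol
n/ν for D = 44.80/4 = 11.20
n/ν for B = 20.53/2 = 10.27
n/ν for L = 29.62/4 = 7.405
Smallest n/ν is L → limiting reagent.
D consumed = (4/4) × 29.62 = 29.62 mol
D remaining = 44.80 − 29.62 = 15.18 mol
mass = 15.18 × 188.60 = 2863 g

2860 g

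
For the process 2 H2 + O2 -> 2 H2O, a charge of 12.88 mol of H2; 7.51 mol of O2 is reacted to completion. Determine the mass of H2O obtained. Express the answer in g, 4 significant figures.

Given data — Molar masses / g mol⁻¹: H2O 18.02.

n(H2) = 12.88 mol
n(O2) = 7.510 mol
n/ν for H2 = 12.88/2 = 6.440
n/ν for O2 = 7.510/1 = 7.510
Smallest n/ν is H2 → limiting reagent.
n(H2O) = (2/2) × 12.88 = 12.88 mol
mass = 12.88 × 18.02 = 232.1 g

232.1 g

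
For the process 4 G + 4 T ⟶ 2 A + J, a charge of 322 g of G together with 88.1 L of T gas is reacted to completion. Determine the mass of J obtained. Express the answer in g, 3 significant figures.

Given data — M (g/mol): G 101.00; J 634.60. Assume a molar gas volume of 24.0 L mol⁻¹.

n(G) = 322.0 / 101.00 = 3.188 mol
n(T) = 88.10 / 24.0 = 3.671 mol
n/ν → G: 0.7970, T: 0.9178; G is limiting.
n(J) = (1/4) × 3.188 = 0.7970 mol
mass = 0.7970 × 634.60 = 505.8 g

506 g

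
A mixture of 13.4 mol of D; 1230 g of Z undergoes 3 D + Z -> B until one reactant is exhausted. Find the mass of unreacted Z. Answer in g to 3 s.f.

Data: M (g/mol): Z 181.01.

n(D) = 13.40 mol
n(Z) = 1230 / 181.01 = 6.795 mol
n/ν → D: 4.467, Z: 6.795; D is limiting.
Z consumed = (1/3) × 13.40 = 4.467 mol
Z remaining = 6.795 − 4.467 = 2.328 mol
mass = 2.328 × 181.01 = 421.4 g

421 g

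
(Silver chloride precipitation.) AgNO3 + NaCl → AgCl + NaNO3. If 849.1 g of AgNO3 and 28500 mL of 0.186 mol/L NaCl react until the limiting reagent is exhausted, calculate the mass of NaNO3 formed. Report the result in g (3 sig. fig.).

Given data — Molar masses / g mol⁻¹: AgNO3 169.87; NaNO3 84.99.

n(AgNO3) = 849.1 / 169.87 = 4.999 mol
n(NaCl) = 0.186 × 28500/1000 = 5.301 mol
n/ν for AgNO3 = 4.999/1 = 4.999
n/ν for NaCl = 5.301/1 = 5.301
Smallest n/ν is AgNO3 → limiting reagent.
n(NaNO3) = (1/1) × 4.999 = 4.999 mol
mass = 4.999 × 84.99 = 424.9 g

425 g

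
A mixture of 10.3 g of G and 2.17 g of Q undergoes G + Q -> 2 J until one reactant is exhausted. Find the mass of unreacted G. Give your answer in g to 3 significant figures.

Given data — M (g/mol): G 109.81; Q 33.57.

3.20 g

n(G) = 10.30 / 109.81 = 0.09380 mol
n(Q) = 2.170 / 33.57 = 0.06464 mol
n/ν → G: 0.09380, Q: 0.06464; Q is limiting.
G consumed = (1/1) × 0.06464 = 0.06464 mol
G remaining = 0.09380 − 0.06464 = 0.02916 mol
mass = 0.02916 × 109.81 = 3.202 g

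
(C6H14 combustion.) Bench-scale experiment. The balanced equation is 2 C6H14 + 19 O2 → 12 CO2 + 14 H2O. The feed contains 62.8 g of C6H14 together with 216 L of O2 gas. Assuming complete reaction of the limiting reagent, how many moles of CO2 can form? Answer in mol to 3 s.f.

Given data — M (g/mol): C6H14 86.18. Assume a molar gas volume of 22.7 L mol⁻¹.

n(C6H14) = 62.80 / 86.18 = 0.7287 mol
n(O2) = 216.0 / 22.7 = 9.515 mol
n/ν for C6H14 = 0.7287/2 = 0.3644
n/ν for O2 = 9.515/19 = 0.5008
Smallest n/ν is C6H14 → limiting reagent.
n(CO2) = (12/2) × 0.7287 = 4.372 mol

4.37 mol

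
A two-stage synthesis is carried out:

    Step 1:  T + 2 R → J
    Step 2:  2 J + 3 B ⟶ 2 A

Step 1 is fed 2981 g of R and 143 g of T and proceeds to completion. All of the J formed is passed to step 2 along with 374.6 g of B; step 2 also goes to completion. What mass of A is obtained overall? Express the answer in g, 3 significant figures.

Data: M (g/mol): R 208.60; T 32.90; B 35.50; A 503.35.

Step 1:
n(R) = 2981 / 208.60 = 14.29 mol
n(T) = 143.0 / 32.90 = 4.347 mol
n/ν for R = 14.29/2 = 7.145
n/ν for T = 4.347/1 = 4.347
Smallest n/ν is T → limiting reagent.
n(J) produced = (1/1) × 4.347 = 4.347 mol
Step 2:
n(J) available = 4.347 mol
n(B) = 374.6 / 35.50 = 10.55 mol
n/ν for J = 4.347/2 = 2.174
n/ν for B = 10.55/3 = 3.517
Smallest n/ν is J → limiting reagent.
n(A) = (2/2) × 4.347 = 4.347 mol
mass = 4.347 × 503.35 = 2188 g

2190 g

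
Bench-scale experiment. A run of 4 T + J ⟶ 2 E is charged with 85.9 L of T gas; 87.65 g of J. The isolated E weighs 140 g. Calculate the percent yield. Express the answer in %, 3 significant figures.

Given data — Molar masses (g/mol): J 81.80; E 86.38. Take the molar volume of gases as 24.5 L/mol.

92.5 %

n(T) = 85.90 / 24.5 = 3.506 mol
n(J) = 87.65 / 81.80 = 1.072 mol
n/ν for T = 3.506/4 = 0.8765
n/ν for J = 1.072/1 = 1.072
Smallest n/ν is T → limiting reagent.
theoretical n(E) = (2/4) × 3.506 = 1.753 mol → 151.4 g
% yield = 140 / 151.4 × 100 = 92.47 %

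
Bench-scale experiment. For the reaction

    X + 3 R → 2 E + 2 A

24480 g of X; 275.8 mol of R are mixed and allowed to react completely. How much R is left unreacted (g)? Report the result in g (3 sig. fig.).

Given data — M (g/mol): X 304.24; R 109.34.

3760 g

n(X) = 24480 / 304.24 = 80.46 mol
n(R) = 275.8 mol
n/ν for X = 80.46/1 = 80.46
n/ν for R = 275.8/3 = 91.93
Smallest n/ν is X → limiting reagent.
R consumed = (3/1) × 80.46 = 241.4 mol
R remaining = 275.8 − 241.4 = 34.40 mol
mass = 34.40 × 109.34 = 3761 g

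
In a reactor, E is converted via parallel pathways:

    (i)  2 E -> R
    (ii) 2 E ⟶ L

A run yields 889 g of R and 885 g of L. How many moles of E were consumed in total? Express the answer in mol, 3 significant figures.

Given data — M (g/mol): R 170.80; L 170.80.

n(R) = 889 / 170.80 = 5.205 mol
n(L) = 885 / 170.80 = 5.181 mol
n(E) via (i) = (2/1)×5.205 = 10.41 mol
n(E) via (ii) = (2/1)×5.181 = 10.36 mol
total n(E) = 10.41 + 10.36 = 20.77 mol

20.8 mol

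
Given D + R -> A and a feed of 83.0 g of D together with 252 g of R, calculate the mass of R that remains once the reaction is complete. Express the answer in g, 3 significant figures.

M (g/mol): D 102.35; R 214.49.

n(D) = 83.00 / 102.35 = 0.8109 mol
n(R) = 252.0 / 214.49 = 1.175 mol
n/ν → D: 0.8109, R: 1.175; D is limiting.
R consumed = (1/1) × 0.8109 = 0.8109 mol
R remaining = 1.175 − 0.8109 = 0.3641 mol
mass = 0.3641 × 214.49 = 78.10 g

78.1 g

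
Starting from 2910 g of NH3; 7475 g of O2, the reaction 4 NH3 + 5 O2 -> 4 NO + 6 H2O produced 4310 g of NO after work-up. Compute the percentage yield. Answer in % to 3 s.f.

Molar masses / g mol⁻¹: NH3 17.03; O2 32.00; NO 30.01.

n(NH3) = 2910 / 17.03 = 170.9 mol
n(O2) = 7475 / 32.00 = 233.6 mol
n/ν for NH3 = 170.9/4 = 42.73
n/ν for O2 = 233.6/5 = 46.72
Smallest n/ν is NH3 → limiting reagent.
theoretical n(NO) = (4/4) × 170.9 = 170.9 mol → 5129 g
% yield = 4310 / 5129 × 100 = 84.03 %

84.0 %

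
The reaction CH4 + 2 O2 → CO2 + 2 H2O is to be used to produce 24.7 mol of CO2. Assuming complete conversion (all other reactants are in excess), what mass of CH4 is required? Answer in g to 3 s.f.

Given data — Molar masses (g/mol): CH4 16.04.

n(CO2) = 24.70 mol
n(CH4) = (1/1) × 24.70 = 24.70 mol
mass = 24.70 × 16.04 = 396.2 g

396 g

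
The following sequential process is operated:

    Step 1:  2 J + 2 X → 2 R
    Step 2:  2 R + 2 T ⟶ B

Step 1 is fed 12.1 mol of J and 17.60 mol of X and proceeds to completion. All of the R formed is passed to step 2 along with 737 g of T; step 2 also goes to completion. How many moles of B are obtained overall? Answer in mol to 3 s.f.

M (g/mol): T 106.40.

3.46 mol

Step 1:
n(J) = 12.10 mol
n(X) = 17.60 mol
n/ν for J = 12.10/2 = 6.050
n/ν for X = 17.60/2 = 8.800
Smallest n/ν is J → limiting reagent.
n(R) produced = (2/2) × 12.10 = 12.10 mol
Step 2:
n(R) available = 12.10 mol
n(T) = 737.0 / 106.40 = 6.927 mol
n/ν for R = 12.10/2 = 6.050
n/ν for T = 6.927/2 = 3.464
Smallest n/ν is T → limiting reagent.
n(B) = (1/2) × 6.927 = 3.464 mol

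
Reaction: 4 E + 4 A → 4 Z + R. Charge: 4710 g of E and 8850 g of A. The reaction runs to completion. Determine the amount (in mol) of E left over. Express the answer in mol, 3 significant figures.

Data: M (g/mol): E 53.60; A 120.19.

14.2 mol

n(E) = 4710 / 53.60 = 87.87 mol
n(A) = 8850 / 120.19 = 73.63 mol
n/ν → E: 21.97, A: 18.41; A is limiting.
E consumed = (4/4) × 73.63 = 73.63 mol
E remaining = 87.87 − 73.63 = 14.24 mol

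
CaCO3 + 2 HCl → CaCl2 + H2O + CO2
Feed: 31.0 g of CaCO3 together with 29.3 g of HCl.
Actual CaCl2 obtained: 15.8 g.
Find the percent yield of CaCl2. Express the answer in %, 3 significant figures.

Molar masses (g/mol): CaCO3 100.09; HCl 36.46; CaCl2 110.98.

46.0 %

n(CaCO3) = 31.00 / 100.09 = 0.3097 mol
n(HCl) = 29.30 / 36.46 = 0.8036 mol
n/ν for CaCO3 = 0.3097/1 = 0.3097
n/ν for HCl = 0.8036/2 = 0.4018
Smallest n/ν is CaCO3 → limiting reagent.
theoretical n(CaCl2) = (1/1) × 0.3097 = 0.3097 mol → 34.37 g
% yield = 15.8 / 34.37 × 100 = 45.97 %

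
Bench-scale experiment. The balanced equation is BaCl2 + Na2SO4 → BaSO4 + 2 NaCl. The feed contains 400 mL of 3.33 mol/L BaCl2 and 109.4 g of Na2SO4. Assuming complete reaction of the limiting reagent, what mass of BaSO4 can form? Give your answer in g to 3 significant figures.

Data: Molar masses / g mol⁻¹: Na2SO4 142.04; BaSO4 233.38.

180 g

n(BaCl2) = 3.33 × 400.0/1000 = 1.332 mol
n(Na2SO4) = 109.4 / 142.04 = 0.7702 mol
n/ν for BaCl2 = 1.332/1 = 1.332
n/ν for Na2SO4 = 0.7702/1 = 0.7702
Smallest n/ν is Na2SO4 → limiting reagent.
n(BaSO4) = (1/1) × 0.7702 = 0.7702 mol
mass = 0.7702 × 233.38 = 179.7 g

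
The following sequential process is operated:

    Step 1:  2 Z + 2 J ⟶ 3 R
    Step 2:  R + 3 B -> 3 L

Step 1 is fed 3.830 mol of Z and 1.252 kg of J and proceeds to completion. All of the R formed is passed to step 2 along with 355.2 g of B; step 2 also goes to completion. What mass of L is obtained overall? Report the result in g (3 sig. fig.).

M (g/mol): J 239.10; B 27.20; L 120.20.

1570 g

Step 1:
n(Z) = 3.830 mol
n(J) = 1.252×1000 / 239.10 = 5.236 mol
n/ν → Z: 1.915, J: 2.618; Z is limiting.
n(R) produced = (3/2) × 3.830 = 5.745 mol
Step 2:
n(R) available = 5.745 mol
n(B) = 355.2 / 27.20 = 13.06 mol
n/ν → R: 5.745, B: 4.353; B is limiting.
n(L) = (3/3) × 13.06 = 13.06 mol
mass = 13.06 × 120.20 = 1570 g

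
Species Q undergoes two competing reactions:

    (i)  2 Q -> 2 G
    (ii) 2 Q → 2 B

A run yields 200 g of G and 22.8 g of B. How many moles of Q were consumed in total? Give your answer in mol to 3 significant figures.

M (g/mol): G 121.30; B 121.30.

n(G) = 200 / 121.30 = 1.649 mol
n(B) = 22.8 / 121.30 = 0.1880 mol
n(Q) via (i) = (2/2)×1.649 = 1.649 mol
n(Q) via (ii) = (2/2)×0.1880 = 0.1880 mol
total n(Q) = 1.649 + 0.1880 = 1.837 mol

1.84 mol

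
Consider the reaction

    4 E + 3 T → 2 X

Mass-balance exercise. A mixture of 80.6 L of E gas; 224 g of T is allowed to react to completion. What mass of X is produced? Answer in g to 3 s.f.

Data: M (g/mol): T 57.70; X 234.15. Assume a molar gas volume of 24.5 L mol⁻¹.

n(E) = 80.60 / 24.5 = 3.290 mol
n(T) = 224.0 / 57.70 = 3.882 mol
n/ν for E = 3.290/4 = 0.8225
n/ν for T = 3.882/3 = 1.294
Smallest n/ν is E → limiting reagent.
n(X) = (2/4) × 3.290 = 1.645 mol
mass = 1.645 × 234.15 = 385.2 g

385 g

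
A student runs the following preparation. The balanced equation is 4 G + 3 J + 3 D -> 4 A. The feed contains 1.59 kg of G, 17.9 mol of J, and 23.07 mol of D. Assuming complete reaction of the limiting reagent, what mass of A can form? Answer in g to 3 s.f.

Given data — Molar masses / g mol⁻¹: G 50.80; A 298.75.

n(G) = 1.590×1000 / 50.80 = 31.30 mol
n(J) = 17.90 mol
n(D) = 23.07 mol
n/ν → G: 7.825, J: 5.967, D: 7.690; J is limiting.
n(A) = (4/3) × 17.90 = 23.87 mol
mass = 23.87 × 298.75 = 7131 g

7130 g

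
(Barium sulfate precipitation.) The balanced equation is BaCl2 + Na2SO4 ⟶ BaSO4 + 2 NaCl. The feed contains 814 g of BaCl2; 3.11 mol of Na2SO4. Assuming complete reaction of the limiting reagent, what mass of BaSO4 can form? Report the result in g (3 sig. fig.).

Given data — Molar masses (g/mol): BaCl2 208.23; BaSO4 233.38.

726 g

n(BaCl2) = 814.0 / 208.23 = 3.909 mol
n(Na2SO4) = 3.110 mol
n/ν → BaCl2: 3.909, Na2SO4: 3.110; Na2SO4 is limiting.
n(BaSO4) = (1/1) × 3.110 = 3.110 mol
mass = 3.110 × 233.38 = 725.8 g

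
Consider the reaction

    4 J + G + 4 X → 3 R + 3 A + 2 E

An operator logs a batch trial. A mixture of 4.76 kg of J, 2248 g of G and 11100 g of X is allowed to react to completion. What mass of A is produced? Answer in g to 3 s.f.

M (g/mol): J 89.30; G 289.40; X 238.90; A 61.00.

1420 g

n(J) = 4.760×1000 / 89.30 = 53.30 mol
n(G) = 2248 / 289.40 = 7.768 mol
n(X) = 11100 / 238.90 = 46.46 mol
n/ν for J = 53.30/4 = 13.33
n/ν for G = 7.768/1 = 7.768
n/ν for X = 46.46/4 = 11.62
Smallest n/ν is G → limiting reagent.
n(A) = (3/1) × 7.768 = 23.30 mol
mass = 23.30 × 61.00 = 1421 g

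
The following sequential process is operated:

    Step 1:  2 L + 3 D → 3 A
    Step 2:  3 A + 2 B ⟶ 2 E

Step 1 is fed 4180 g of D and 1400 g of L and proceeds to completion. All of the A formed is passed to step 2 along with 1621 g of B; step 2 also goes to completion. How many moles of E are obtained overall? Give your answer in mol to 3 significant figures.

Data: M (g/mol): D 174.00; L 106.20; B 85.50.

13.2 mol

Step 1:
n(D) = 4180 / 174.00 = 24.02 mol
n(L) = 1400 / 106.20 = 13.18 mol
n/ν for D = 24.02/3 = 8.007
n/ν for L = 13.18/2 = 6.590
Smallest n/ν is L → limiting reagent.
n(A) produced = (3/2) × 13.18 = 19.77 mol
Step 2:
n(A) available = 19.77 mol
n(B) = 1621 / 85.50 = 18.96 mol
n/ν for A = 19.77/3 = 6.590
n/ν for B = 18.96/2 = 9.480
Smallest n/ν is A → limiting reagent.
n(E) = (2/3) × 19.77 = 13.18 mol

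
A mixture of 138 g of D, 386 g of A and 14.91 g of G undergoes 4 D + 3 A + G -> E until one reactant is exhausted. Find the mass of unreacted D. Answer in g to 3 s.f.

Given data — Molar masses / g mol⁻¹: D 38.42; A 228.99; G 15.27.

n(D) = 138.0 / 38.42 = 3.592 mol
n(A) = 386.0 / 228.99 = 1.686 mol
n(G) = 14.91 / 15.27 = 0.9764 mol
n/ν for D = 3.592/4 = 0.8980
n/ν for A = 1.686/3 = 0.5620
n/ν for G = 0.9764/1 = 0.9764
Smallest n/ν is A → limiting reagent.
D consumed = (4/3) × 1.686 = 2.248 mol
D remaining = 3.592 − 2.248 = 1.344 mol
mass = 1.344 × 38.42 = 51.64 g

51.6 g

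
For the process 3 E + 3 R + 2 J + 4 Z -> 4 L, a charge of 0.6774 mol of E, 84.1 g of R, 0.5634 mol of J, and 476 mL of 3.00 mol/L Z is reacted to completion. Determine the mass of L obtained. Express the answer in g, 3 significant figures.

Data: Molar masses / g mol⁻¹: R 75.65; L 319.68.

289 g

n(E) = 0.6774 mol
n(R) = 84.10 / 75.65 = 1.112 mol
n(J) = 0.5634 mol
n(Z) = 3.00 × 476.0/1000 = 1.428 mol
n/ν for E = 0.6774/3 = 0.2258
n/ν for R = 1.112/3 = 0.3707
n/ν for J = 0.5634/2 = 0.2817
n/ν for Z = 1.428/4 = 0.3570
Smallest n/ν is E → limiting reagent.
n(L) = (4/3) × 0.6774 = 0.9032 mol
mass = 0.9032 × 319.68 = 288.7 g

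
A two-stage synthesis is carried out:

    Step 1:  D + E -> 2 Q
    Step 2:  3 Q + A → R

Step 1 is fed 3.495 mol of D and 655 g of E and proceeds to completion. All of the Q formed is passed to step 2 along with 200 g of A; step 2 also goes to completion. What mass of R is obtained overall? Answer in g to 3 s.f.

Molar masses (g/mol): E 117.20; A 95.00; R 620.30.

1310 g

Step 1:
n(D) = 3.495 mol
n(E) = 655.0 / 117.20 = 5.589 mol
n/ν for D = 3.495/1 = 3.495
n/ν for E = 5.589/1 = 5.589
Smallest n/ν is D → limiting reagent.
n(Q) produced = (2/1) × 3.495 = 6.990 mol
Step 2:
n(Q) available = 6.990 mol
n(A) = 200.0 / 95.00 = 2.105 mol
n/ν for Q = 6.990/3 = 2.330
n/ν for A = 2.105/1 = 2.105
Smallest n/ν is A → limiting reagent.
n(R) = (1/1) × 2.105 = 2.105 mol
mass = 2.105 × 620.30 = 1306 g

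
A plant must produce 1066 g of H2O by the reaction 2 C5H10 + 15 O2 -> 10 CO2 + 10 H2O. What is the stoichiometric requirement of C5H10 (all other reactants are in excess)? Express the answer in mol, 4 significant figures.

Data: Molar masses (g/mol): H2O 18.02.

n(H2O) = 1066 / 18.02 = 59.16 mol
n(C5H10) = (2/10) × 59.16 = 11.83 mol

11.83 mol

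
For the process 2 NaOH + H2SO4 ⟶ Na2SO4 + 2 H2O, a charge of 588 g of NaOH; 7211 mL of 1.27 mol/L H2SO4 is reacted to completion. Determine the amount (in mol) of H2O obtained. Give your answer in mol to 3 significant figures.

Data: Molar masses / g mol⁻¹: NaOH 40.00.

n(NaOH) = 588.0 / 40.00 = 14.70 mol
n(H2SO4) = 1.27 × 7211/1000 = 9.158 mol
n/ν → NaOH: 7.350, H2SO4: 9.158; NaOH is limiting.
n(H2O) = (2/2) × 14.70 = 14.70 mol

14.7 mol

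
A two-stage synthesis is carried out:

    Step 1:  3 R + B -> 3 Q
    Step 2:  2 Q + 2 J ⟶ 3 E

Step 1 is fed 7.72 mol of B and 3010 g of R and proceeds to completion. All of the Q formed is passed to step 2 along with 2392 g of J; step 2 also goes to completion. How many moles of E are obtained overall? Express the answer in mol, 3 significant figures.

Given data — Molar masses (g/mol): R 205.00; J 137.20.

22.0 mol

Step 1:
n(B) = 7.720 mol
n(R) = 3010 / 205.00 = 14.68 mol
n/ν for B = 7.720/1 = 7.720
n/ν for R = 14.68/3 = 4.893
Smallest n/ν is R → limiting reagent.
n(Q) produced = (3/3) × 14.68 = 14.68 mol
Step 2:
n(Q) available = 14.68 mol
n(J) = 2392 / 137.20 = 17.43 mol
n/ν for Q = 14.68/2 = 7.340
n/ν for J = 17.43/2 = 8.715
Smallest n/ν is Q → limiting reagent.
n(E) = (3/2) × 14.68 = 22.02 mol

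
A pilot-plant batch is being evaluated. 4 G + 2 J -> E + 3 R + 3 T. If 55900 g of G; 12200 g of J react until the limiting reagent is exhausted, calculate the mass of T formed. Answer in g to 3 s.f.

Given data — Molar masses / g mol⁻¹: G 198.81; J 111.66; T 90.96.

n(G) = 55900 / 198.81 = 281.2 mol
n(J) = 12200 / 111.66 = 109.3 mol
n/ν for G = 281.2/4 = 70.30
n/ν for J = 109.3/2 = 54.65
Smallest n/ν is J → limiting reagent.
n(T) = (3/2) × 109.3 = 164.0 mol
mass = 164.0 × 90.96 = 14920 g

14900 g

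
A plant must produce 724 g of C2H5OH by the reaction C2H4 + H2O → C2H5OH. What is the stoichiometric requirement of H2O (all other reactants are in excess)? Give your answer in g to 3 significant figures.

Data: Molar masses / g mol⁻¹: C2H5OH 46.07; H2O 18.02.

283 g

n(C2H5OH) = 724 / 46.07 = 15.72 mol
n(H2O) = (1/1) × 15.72 = 15.72 mol
mass = 15.72 × 18.02 = 283.3 g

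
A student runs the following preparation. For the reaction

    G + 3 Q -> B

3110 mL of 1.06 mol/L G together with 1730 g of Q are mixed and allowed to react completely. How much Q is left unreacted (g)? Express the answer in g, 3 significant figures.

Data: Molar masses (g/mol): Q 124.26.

n(G) = 1.06 × 3110/1000 = 3.297 mol
n(Q) = 1730 / 124.26 = 13.92 mol
n/ν for G = 3.297/1 = 3.297
n/ν for Q = 13.92/3 = 4.640
Smallest n/ν is G → limiting reagent.
Q consumed = (3/1) × 3.297 = 9.891 mol
Q remaining = 13.92 − 9.891 = 4.029 mol
mass = 4.029 × 124.26 = 500.6 g

501 g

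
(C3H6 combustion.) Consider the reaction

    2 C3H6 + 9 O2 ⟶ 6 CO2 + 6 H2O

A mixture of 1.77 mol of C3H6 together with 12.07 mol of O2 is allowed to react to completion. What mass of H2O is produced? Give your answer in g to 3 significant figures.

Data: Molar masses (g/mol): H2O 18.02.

n(C3H6) = 1.770 mol
n(O2) = 12.07 mol
n/ν for C3H6 = 1.770/2 = 0.8850
n/ν for O2 = 12.07/9 = 1.341
Smallest n/ν is C3H6 → limiting reagent.
n(H2O) = (6/2) × 1.770 = 5.310 mol
mass = 5.310 × 18.02 = 95.69 g

95.7 g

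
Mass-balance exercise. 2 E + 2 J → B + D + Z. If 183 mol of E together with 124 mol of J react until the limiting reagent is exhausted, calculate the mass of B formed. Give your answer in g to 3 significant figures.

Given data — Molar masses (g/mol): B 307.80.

n(E) = 183.0 mol
n(J) = 124.0 mol
n/ν for E = 183.0/2 = 91.50
n/ν for J = 124.0/2 = 62.00
Smallest n/ν is J → limiting reagent.
n(B) = (1/2) × 124.0 = 62.00 mol
mass = 62.00 × 307.80 = 19080 g

19100 g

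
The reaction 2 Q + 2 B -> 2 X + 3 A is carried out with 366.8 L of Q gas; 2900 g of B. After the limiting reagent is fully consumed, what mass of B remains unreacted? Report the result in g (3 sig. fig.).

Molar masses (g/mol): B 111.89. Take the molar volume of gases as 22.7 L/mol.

n(Q) = 366.8 / 22.7 = 16.16 mol
n(B) = 2900 / 111.89 = 25.92 mol
n/ν for Q = 16.16/2 = 8.080
n/ν for B = 25.92/2 = 12.96
Smallest n/ν is Q → limiting reagent.
B consumed = (2/2) × 16.16 = 16.16 mol
B remaining = 25.92 − 16.16 = 9.760 mol
mass = 9.760 × 111.89 = 1092 g

1090 g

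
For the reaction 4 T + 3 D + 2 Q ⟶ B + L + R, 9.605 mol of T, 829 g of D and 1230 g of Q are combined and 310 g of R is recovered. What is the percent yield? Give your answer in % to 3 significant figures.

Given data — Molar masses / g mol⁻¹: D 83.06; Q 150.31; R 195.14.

n(T) = 9.605 mol
n(D) = 829.0 / 83.06 = 9.981 mol
n(Q) = 1230 / 150.31 = 8.183 mol
n/ν for T = 9.605/4 = 2.401
n/ν for D = 9.981/3 = 3.327
n/ν for Q = 8.183/2 = 4.092
Smallest n/ν is T → limiting reagent.
theoretical n(R) = (1/4) × 9.605 = 2.401 mol → 468.5 g
% yield = 310 / 468.5 × 100 = 66.17 %

66.2 %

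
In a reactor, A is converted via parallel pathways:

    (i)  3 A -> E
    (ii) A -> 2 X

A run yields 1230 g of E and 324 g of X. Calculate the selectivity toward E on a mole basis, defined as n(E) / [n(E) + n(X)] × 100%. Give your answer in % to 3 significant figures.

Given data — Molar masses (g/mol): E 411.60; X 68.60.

38.8 %

n(E) = 1230 / 411.60 = 2.988 mol
n(X) = 324 / 68.60 = 4.723 mol
selectivity = 2.988/(2.988+4.723) × 100 = 38.75 %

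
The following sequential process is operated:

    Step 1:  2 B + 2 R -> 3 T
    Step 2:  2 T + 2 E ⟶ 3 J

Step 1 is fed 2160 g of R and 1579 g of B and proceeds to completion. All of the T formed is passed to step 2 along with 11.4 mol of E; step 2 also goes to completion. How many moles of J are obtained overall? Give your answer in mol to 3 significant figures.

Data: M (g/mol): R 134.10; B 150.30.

Step 1:
n(R) = 2160 / 134.10 = 16.11 mol
n(B) = 1579 / 150.30 = 10.51 mol
n/ν for R = 16.11/2 = 8.055
n/ν for B = 10.51/2 = 5.255
Smallest n/ν is B → limiting reagent.
n(T) produced = (3/2) × 10.51 = 15.77 mol
Step 2:
n(T) available = 15.77 mol
n(E) = 11.40 mol
n/ν for T = 15.77/2 = 7.885
n/ν for E = 11.40/2 = 5.700
Smallest n/ν is E → limiting reagent.
n(J) = (3/2) × 11.40 = 17.10 mol

17.1 mol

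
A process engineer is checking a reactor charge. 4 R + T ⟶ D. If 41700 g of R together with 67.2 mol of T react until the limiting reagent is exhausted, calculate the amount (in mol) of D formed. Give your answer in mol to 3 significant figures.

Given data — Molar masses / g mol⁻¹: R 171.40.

60.8 mol

n(R) = 41700 / 171.40 = 243.3 mol
n(T) = 67.20 mol
n/ν → R: 60.83, T: 67.20; R is limiting.
n(D) = (1/4) × 243.3 = 60.83 mol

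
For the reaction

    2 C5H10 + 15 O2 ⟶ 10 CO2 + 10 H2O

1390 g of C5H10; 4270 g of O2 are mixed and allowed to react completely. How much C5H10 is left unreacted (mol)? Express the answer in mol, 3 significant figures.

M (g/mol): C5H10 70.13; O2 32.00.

n(C5H10) = 1390 / 70.13 = 19.82 mol
n(O2) = 4270 / 32.00 = 133.4 mol
n/ν for C5H10 = 19.82/2 = 9.910
n/ν for O2 = 133.4/15 = 8.893
Smallest n/ν is O2 → limiting reagent.
C5H10 consumed = (2/15) × 133.4 = 17.79 mol
C5H10 remaining = 19.82 − 17.79 = 2.030 mol

2.03 mol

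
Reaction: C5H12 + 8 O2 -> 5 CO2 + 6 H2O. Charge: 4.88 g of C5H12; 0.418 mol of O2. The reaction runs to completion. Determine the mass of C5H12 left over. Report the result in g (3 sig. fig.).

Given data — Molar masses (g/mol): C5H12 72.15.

n(C5H12) = 4.880 / 72.15 = 0.06764 mol
n(O2) = 0.4180 mol
n/ν for C5H12 = 0.06764/1 = 0.06764
n/ν for O2 = 0.4180/8 = 0.05225
Smallest n/ν is O2 → limiting reagent.
C5H12 consumed = (1/8) × 0.4180 = 0.05225 mol
C5H12 remaining = 0.06764 − 0.05225 = 0.01539 mol
mass = 0.01539 × 72.15 = 1.110 g

1.11 g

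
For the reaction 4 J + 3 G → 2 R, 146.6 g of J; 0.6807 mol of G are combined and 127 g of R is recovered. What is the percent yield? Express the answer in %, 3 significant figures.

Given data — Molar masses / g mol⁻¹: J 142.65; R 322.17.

86.9 %

n(J) = 146.6 / 142.65 = 1.028 mol
n(G) = 0.6807 mol
n/ν → J: 0.2570, G: 0.2269; G is limiting.
theoretical n(R) = (2/3) × 0.6807 = 0.4538 mol → 146.2 g
% yield = 127 / 146.2 × 100 = 86.87 %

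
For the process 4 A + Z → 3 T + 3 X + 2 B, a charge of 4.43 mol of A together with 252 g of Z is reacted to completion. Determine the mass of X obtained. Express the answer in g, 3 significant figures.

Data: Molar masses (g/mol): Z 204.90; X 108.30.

n(A) = 4.430 mol
n(Z) = 252.0 / 204.90 = 1.230 mol
n/ν → A: 1.108, Z: 1.230; A is limiting.
n(X) = (3/4) × 4.430 = 3.323 mol
mass = 3.323 × 108.30 = 359.9 g

360 g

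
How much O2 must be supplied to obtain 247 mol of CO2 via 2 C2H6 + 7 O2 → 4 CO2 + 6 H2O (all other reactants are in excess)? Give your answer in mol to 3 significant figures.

n(CO2) = 247.0 mol
n(O2) = (7/4) × 247.0 = 432.3 mol

432 mol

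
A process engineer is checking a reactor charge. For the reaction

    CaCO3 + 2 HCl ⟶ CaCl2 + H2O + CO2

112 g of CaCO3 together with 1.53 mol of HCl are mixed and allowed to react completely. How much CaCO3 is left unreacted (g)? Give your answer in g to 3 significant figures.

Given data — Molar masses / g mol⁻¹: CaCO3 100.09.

35.4 g

n(CaCO3) = 112.0 / 100.09 = 1.119 mol
n(HCl) = 1.530 mol
n/ν for CaCO3 = 1.119/1 = 1.119
n/ν for HCl = 1.530/2 = 0.7650
Smallest n/ν is HCl → limiting reagent.
CaCO3 consumed = (1/2) × 1.530 = 0.7650 mol
CaCO3 remaining = 1.119 − 0.7650 = 0.3540 mol
mass = 0.3540 × 100.09 = 35.43 g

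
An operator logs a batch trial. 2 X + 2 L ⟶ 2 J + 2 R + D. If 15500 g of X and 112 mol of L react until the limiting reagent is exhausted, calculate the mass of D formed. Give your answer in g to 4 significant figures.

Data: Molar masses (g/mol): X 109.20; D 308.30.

n(X) = 15500 / 109.20 = 141.9 mol
n(L) = 112.0 mol
n/ν for X = 141.9/2 = 70.95
n/ν for L = 112.0/2 = 56.00
Smallest n/ν is L → limiting reagent.
n(D) = (1/2) × 112.0 = 56.00 mol
mass = 56.00 × 308.30 = 17260 g

17260 g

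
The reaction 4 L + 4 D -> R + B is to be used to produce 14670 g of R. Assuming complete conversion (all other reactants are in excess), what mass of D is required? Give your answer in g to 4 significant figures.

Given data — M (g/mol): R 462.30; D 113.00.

n(R) = 14670 / 462.30 = 31.73 mol
n(D) = (4/1) × 31.73 = 126.9 mol
mass = 126.9 × 113.00 = 14340 g

14340 g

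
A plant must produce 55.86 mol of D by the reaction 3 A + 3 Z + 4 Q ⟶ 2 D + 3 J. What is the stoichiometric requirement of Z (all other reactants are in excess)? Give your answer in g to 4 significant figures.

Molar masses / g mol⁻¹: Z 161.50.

13530 g

n(D) = 55.86 mol
n(Z) = (3/2) × 55.86 = 83.79 mol
mass = 83.79 × 161.50 = 13530 g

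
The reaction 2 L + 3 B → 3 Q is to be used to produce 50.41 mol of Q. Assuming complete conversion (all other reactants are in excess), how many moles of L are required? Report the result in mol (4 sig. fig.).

n(Q) = 50.41 mol
n(L) = (2/3) × 50.41 = 33.61 mol

33.61 mol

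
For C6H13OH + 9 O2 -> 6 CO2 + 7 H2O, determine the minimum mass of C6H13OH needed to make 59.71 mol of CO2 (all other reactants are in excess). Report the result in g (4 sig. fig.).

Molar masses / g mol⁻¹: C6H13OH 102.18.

n(CO2) = 59.71 mol
n(C6H13OH) = (1/6) × 59.71 = 9.952 mol
mass = 9.952 × 102.18 = 1017 g

1017 g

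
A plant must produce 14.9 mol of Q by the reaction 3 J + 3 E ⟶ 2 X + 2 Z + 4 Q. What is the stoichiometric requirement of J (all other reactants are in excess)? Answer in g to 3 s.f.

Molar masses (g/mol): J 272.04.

3040 g

n(Q) = 14.90 mol
n(J) = (3/4) × 14.90 = 11.18 mol
mass = 11.18 × 272.04 = 3041 g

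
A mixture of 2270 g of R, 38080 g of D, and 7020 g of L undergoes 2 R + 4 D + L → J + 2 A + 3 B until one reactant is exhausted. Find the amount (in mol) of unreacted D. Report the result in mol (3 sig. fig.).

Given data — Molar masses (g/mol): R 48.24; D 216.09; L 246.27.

n(R) = 2270 / 48.24 = 47.06 mol
n(D) = 38080 / 216.09 = 176.2 mol
n(L) = 7020 / 246.27 = 28.51 mol
n/ν → R: 23.53, D: 44.05, L: 28.51; R is limiting.
D consumed = (4/2) × 47.06 = 94.12 mol
D remaining = 176.2 − 94.12 = 82.08 mol

82.1 mol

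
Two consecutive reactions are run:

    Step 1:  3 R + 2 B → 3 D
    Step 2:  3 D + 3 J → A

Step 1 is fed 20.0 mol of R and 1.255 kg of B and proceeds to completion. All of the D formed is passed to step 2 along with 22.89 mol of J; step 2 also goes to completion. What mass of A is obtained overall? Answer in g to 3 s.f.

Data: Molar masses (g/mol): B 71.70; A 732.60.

4880 g

Step 1:
n(R) = 20.00 mol
n(B) = 1.255×1000 / 71.70 = 17.50 mol
n/ν → R: 6.667, B: 8.750; R is limiting.
n(D) produced = (3/3) × 20.00 = 20.00 mol
Step 2:
n(D) available = 20.00 mol
n(J) = 22.89 mol
n/ν → D: 6.667, J: 7.630; D is limiting.
n(A) = (1/3) × 20.00 = 6.667 mol
mass = 6.667 × 732.60 = 4884 g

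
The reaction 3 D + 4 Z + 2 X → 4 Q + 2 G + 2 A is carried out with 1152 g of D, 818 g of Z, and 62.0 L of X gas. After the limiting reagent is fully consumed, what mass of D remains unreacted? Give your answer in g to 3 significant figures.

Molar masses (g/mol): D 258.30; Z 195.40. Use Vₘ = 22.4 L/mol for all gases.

n(D) = 1152 / 258.30 = 4.460 mol
n(Z) = 818.0 / 195.40 = 4.186 mol
n(X) = 62.00 / 22.4 = 2.768 mol
n/ν for D = 4.460/3 = 1.487
n/ν for Z = 4.186/4 = 1.047
n/ν for X = 2.768/2 = 1.384
Smallest n/ν is Z → limiting reagent.
D consumed = (3/4) × 4.186 = 3.140 mol
D remaining = 4.460 − 3.140 = 1.320 mol
mass = 1.320 × 258.30 = 341.0 g

341 g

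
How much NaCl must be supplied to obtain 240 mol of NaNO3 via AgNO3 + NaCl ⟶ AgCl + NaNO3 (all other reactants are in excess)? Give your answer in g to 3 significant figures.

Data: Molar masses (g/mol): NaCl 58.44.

14000 g

n(NaNO3) = 240.0 mol
n(NaCl) = (1/1) × 240.0 = 240.0 mol
mass = 240.0 × 58.44 = 14030 g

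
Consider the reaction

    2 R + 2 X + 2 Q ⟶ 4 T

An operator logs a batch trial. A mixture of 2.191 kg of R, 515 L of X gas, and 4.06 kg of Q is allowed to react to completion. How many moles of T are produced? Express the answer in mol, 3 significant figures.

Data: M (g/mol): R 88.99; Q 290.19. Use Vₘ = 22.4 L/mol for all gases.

n(R) = 2.191×1000 / 88.99 = 24.62 mol
n(X) = 515.0 / 22.4 = 22.99 mol
n(Q) = 4.060×1000 / 290.19 = 13.99 mol
n/ν → R: 12.31, X: 11.50, Q: 6.995; Q is limiting.
n(T) = (4/2) × 13.99 = 27.98 mol

28.0 mol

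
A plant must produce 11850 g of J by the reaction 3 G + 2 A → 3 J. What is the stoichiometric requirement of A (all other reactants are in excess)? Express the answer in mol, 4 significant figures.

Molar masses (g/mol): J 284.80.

n(J) = 11850 / 284.80 = 41.61 mol
n(A) = (2/3) × 41.61 = 27.74 mol

27.74 mol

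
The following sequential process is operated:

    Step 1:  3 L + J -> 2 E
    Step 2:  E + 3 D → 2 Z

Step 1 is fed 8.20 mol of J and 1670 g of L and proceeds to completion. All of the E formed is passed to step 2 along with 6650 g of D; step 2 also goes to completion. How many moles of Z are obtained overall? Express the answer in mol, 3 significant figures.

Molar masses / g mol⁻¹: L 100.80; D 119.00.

Step 1:
n(J) = 8.200 mol
n(L) = 1670 / 100.80 = 16.57 mol
n/ν for J = 8.200/1 = 8.200
n/ν for L = 16.57/3 = 5.523
Smallest n/ν is L → limiting reagent.
n(E) produced = (2/3) × 16.57 = 11.05 mol
Step 2:
n(E) available = 11.05 mol
n(D) = 6650 / 119.00 = 55.88 mol
n/ν for E = 11.05/1 = 11.05
n/ν for D = 55.88/3 = 18.63
Smallest n/ν is E → limiting reagent.
n(Z) = (2/1) × 11.05 = 22.10 mol

22.1 mol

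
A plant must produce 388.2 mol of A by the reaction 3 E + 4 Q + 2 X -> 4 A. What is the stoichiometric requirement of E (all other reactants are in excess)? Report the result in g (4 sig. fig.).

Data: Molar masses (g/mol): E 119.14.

34690 g

n(A) = 388.2 mol
n(E) = (3/4) × 388.2 = 291.2 mol
mass = 291.2 × 119.14 = 34690 g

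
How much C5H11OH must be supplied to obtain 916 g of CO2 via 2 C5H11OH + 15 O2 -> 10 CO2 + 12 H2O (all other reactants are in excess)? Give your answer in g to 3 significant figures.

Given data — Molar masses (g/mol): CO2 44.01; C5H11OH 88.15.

367 g

n(CO2) = 916 / 44.01 = 20.81 mol
n(C5H11OH) = (2/10) × 20.81 = 4.162 mol
mass = 4.162 × 88.15 = 366.9 g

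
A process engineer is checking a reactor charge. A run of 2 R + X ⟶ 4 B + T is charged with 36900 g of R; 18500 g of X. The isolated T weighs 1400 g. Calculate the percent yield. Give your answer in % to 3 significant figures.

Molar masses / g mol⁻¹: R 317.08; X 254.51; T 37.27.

n(R) = 36900 / 317.08 = 116.4 mol
n(X) = 18500 / 254.51 = 72.69 mol
n/ν → R: 58.20, X: 72.69; R is limiting.
theoretical n(T) = (1/2) × 116.4 = 58.20 mol → 2169 g
% yield = 1400 / 2169 × 100 = 64.55 %

64.6 %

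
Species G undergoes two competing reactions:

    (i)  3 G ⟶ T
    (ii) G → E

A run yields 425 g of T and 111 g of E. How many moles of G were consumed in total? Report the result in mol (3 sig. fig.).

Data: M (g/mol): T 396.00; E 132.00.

n(T) = 425 / 396.00 = 1.073 mol
n(E) = 111 / 132.00 = 0.8409 mol
n(G) via (i) = (3/1)×1.073 = 3.219 mol
n(G) via (ii) = (1/1)×0.8409 = 0.8409 mol
total n(G) = 3.219 + 0.8409 = 4.060 mol

4.06 mol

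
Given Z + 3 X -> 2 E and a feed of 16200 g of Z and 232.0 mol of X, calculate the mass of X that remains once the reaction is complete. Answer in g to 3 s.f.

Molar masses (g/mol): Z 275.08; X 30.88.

1710 g

n(Z) = 16200 / 275.08 = 58.89 mol
n(X) = 232.0 mol
n/ν → Z: 58.89, X: 77.33; Z is limiting.
X consumed = (3/1) × 58.89 = 176.7 mol
X remaining = 232.0 − 176.7 = 55.30 mol
mass = 55.30 × 30.88 = 1708 g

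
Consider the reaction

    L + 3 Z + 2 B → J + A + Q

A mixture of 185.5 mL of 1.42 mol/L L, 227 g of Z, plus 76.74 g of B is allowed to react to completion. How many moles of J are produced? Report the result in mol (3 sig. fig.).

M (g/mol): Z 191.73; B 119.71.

0.263 mol

n(L) = 1.42 × 185.5/1000 = 0.2634 mol
n(Z) = 227.0 / 191.73 = 1.184 mol
n(B) = 76.74 / 119.71 = 0.6410 mol
n/ν for L = 0.2634/1 = 0.2634
n/ν for Z = 1.184/3 = 0.3947
n/ν for B = 0.6410/2 = 0.3205
Smallest n/ν is L → limiting reagent.
n(J) = (1/1) × 0.2634 = 0.2634 mol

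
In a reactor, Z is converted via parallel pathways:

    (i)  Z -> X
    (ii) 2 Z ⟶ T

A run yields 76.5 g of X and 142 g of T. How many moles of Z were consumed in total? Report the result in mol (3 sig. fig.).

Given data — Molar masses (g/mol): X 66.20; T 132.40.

3.30 mol

n(X) = 76.5 / 66.20 = 1.156 mol
n(T) = 142 / 132.40 = 1.073 mol
n(Z) via (i) = (1/1)×1.156 = 1.156 mol
n(Z) via (ii) = (2/1)×1.073 = 2.146 mol
total n(Z) = 1.156 + 2.146 = 3.302 mol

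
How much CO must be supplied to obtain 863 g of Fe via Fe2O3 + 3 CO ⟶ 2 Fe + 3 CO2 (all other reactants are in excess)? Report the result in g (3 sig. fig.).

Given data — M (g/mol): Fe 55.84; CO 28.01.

649 g

n(Fe) = 863 / 55.84 = 15.45 mol
n(CO) = (3/2) × 15.45 = 23.18 mol
mass = 23.18 × 28.01 = 649.3 g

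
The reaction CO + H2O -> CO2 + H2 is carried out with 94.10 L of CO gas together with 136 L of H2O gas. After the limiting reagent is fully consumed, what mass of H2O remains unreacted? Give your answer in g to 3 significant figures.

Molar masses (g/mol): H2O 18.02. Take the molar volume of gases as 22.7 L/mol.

33.3 g

n(CO) = 94.10 / 22.7 = 4.145 mol
n(H2O) = 136.0 / 22.7 = 5.991 mol
n/ν for CO = 4.145/1 = 4.145
n/ν for H2O = 5.991/1 = 5.991
Smallest n/ν is CO → limiting reagent.
H2O consumed = (1/1) × 4.145 = 4.145 mol
H2O remaining = 5.991 − 4.145 = 1.846 mol
mass = 1.846 × 18.02 = 33.26 g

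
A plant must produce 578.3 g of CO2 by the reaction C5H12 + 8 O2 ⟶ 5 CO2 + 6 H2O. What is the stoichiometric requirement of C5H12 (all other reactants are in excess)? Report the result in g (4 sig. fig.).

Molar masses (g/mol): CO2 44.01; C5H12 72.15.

n(CO2) = 578.3 / 44.01 = 13.14 mol
n(C5H12) = (1/5) × 13.14 = 2.628 mol
mass = 2.628 × 72.15 = 189.6 g

189.6 g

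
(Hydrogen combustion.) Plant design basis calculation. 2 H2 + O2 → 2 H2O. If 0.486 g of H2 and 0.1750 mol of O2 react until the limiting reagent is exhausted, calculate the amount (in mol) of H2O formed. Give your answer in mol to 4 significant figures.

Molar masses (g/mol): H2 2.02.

0.2406 mol

n(H2) = 0.4860 / 2.02 = 0.2406 mol
n(O2) = 0.1750 mol
n/ν for H2 = 0.2406/2 = 0.1203
n/ν for O2 = 0.1750/1 = 0.1750
Smallest n/ν is H2 → limiting reagent.
n(H2O) = (2/2) × 0.2406 = 0.2406 mol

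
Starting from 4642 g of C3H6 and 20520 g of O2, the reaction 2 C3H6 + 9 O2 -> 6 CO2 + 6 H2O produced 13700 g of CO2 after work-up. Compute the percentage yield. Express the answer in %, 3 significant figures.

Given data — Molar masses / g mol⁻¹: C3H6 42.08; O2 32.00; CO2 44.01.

n(C3H6) = 4642 / 42.08 = 110.3 mol
n(O2) = 20520 / 32.00 = 641.3 mol
n/ν for C3H6 = 110.3/2 = 55.15
n/ν for O2 = 641.3/9 = 71.26
Smallest n/ν is C3H6 → limiting reagent.
theoretical n(CO2) = (6/2) × 110.3 = 330.9 mol → 14560 g
% yield = 13700 / 14560 × 100 = 94.09 %

94.1 %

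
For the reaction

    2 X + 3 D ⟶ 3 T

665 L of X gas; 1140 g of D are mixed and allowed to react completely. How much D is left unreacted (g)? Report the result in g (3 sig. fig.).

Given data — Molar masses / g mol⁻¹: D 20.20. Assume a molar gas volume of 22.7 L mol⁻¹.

252 g

n(X) = 665.0 / 22.7 = 29.30 mol
n(D) = 1140 / 20.20 = 56.44 mol
n/ν for X = 29.30/2 = 14.65
n/ν for D = 56.44/3 = 18.81
Smallest n/ν is X → limiting reagent.
D consumed = (3/2) × 29.30 = 43.95 mol
D remaining = 56.44 − 43.95 = 12.49 mol
mass = 12.49 × 20.20 = 252.3 g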